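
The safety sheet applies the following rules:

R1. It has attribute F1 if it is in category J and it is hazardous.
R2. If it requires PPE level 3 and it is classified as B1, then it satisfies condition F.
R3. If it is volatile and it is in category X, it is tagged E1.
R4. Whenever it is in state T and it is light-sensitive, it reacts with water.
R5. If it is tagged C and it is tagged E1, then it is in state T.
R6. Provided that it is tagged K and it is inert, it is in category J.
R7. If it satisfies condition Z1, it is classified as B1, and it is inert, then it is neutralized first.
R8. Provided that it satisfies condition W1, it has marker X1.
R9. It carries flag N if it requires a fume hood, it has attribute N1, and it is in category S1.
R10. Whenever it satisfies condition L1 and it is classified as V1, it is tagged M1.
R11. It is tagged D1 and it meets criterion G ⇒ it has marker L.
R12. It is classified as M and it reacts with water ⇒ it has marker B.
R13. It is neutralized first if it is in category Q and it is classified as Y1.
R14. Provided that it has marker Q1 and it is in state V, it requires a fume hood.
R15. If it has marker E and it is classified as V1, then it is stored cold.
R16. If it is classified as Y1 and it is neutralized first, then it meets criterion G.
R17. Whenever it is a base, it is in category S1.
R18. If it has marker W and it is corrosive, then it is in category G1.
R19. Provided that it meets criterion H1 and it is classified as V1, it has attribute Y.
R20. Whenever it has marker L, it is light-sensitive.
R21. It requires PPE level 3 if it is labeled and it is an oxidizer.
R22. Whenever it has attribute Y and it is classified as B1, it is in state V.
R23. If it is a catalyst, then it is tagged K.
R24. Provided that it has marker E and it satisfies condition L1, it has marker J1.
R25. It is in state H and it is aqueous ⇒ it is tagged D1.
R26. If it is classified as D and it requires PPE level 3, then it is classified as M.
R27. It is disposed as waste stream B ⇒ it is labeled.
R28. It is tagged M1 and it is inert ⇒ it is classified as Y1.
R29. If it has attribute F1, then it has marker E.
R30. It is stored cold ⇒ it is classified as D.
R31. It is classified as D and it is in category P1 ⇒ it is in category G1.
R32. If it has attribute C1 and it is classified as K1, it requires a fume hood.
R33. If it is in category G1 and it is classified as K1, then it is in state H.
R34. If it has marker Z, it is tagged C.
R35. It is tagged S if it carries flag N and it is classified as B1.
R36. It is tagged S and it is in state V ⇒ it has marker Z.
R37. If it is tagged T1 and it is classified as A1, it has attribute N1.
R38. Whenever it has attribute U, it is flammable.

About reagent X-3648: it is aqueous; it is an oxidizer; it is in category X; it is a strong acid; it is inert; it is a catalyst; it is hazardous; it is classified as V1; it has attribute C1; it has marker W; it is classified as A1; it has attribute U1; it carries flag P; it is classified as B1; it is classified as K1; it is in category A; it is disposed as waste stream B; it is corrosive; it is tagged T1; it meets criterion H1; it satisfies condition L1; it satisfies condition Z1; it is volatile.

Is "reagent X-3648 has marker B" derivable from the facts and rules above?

Forward chaining from the given facts derives: is tagged E1, is neutralized first, is tagged M1, is in category G1, has attribute Y, is in state V, is tagged K, is labeled, is classified as Y1, requires a fume hood, is in state H, has attribute N1, is in category J, meets criterion G, requires PPE level 3, is tagged D1, has attribute F1, satisfies condition F, has marker L, is light-sensitive, has marker E, is stored cold, has marker J1, is classified as D, is classified as M.
The only rule concluding "it has marker B" is R12, which needs "it reacts with water"; that is never established.

No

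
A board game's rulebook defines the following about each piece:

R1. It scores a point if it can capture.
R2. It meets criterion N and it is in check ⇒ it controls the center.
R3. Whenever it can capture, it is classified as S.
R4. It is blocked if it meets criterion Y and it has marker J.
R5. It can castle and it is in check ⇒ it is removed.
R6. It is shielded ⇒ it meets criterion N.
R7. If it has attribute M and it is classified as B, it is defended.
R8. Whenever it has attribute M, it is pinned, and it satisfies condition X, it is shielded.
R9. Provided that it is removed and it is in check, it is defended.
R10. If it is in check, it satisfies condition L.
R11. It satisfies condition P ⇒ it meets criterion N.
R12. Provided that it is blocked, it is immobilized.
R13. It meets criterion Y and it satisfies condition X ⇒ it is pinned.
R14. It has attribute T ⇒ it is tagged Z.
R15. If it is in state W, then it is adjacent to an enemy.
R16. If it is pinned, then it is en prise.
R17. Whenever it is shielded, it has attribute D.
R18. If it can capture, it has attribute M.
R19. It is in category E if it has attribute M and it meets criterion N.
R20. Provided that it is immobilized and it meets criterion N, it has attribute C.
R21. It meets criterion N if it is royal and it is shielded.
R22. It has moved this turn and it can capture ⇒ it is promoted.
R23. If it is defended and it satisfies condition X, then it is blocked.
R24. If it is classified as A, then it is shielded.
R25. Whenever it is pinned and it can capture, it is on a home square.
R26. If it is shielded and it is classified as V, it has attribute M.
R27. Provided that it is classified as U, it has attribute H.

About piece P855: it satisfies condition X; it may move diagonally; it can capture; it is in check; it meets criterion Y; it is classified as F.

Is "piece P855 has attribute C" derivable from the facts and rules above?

No

Forward chaining from the given facts derives: scores a point, is classified as S, satisfies condition L, is pinned, is en prise, has attribute M, is on a home square, is shielded, has attribute D, meets criterion N, is in category E, controls the center.
The only rule concluding "it has attribute C" is R20, which needs "it is immobilized"; that is never established.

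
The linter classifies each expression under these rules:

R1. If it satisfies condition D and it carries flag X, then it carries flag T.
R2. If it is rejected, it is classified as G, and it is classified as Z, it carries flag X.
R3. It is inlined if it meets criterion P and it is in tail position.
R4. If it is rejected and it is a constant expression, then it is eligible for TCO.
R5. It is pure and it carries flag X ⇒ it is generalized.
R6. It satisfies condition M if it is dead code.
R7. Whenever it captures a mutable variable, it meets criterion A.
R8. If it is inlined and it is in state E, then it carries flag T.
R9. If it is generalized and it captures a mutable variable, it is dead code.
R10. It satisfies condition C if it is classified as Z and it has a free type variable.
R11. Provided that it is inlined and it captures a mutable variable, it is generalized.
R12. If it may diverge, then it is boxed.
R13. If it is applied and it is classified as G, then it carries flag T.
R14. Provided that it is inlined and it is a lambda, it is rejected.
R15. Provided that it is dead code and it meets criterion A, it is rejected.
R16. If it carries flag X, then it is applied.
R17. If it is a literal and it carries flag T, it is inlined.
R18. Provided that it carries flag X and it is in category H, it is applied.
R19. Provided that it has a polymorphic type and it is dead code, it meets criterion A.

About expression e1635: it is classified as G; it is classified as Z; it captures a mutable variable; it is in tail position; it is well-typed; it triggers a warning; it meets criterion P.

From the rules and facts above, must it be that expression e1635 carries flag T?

Yes

By R3 (it meets criterion P, it is in tail position): it is inlined.
By R7 (it captures a mutable variable): it meets criterion A.
By R11 (it is inlined, it captures a mutable variable): it is generalized.
By R9 (it is generalized, it captures a mutable variable): it is dead code.
By R15 (it is dead code, it meets criterion A): it is rejected.
By R2 (it is rejected, it is classified as G, it is classified as Z): it carries flag X.
By R16 (it carries flag X): it is applied.
By R13 (it is applied, it is classified as G): it carries flag T.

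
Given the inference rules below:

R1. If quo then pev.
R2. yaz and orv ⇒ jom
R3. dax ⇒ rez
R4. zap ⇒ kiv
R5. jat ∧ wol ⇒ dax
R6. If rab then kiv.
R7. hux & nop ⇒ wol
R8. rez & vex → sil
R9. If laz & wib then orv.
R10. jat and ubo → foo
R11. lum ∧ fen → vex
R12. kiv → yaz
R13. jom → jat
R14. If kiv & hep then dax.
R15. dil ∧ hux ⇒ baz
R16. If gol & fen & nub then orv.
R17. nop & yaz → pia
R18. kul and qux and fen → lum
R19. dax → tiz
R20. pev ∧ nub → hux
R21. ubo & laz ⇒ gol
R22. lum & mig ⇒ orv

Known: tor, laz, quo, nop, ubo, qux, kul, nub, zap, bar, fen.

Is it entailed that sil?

Yes

pev  (by R1: quo)
kiv  (by R4: zap)
yaz  (by R12: kiv)
lum  (by R18: kul, qux, fen)
hux  (by R20: pev, nub)
gol  (by R21: ubo, laz)
wol  (by R7: hux, nop)
vex  (by R11: lum, fen)
orv  (by R16: gol, fen, nub)
jom  (by R2: yaz, orv)
jat  (by R13: jom)
dax  (by R5: jat, wol)
rez  (by R3: dax)
sil  (by R8: rez, vex)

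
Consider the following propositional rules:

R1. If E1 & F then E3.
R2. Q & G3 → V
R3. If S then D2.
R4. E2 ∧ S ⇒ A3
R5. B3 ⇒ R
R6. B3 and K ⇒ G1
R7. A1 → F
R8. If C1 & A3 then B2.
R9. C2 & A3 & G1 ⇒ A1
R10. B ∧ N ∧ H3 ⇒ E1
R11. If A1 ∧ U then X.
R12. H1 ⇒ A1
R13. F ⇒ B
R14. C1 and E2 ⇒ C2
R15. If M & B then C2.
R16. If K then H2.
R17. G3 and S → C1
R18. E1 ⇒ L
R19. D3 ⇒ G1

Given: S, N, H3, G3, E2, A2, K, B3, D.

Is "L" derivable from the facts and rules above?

A3  (by R4: E2, S)
G1  (by R6: B3, K)
C1  (by R17: G3, S)
C2  (by R14: C1, E2)
A1  (by R9: C2, A3, G1)
F  (by R7: A1)
B  (by R13: F)
E1  (by R10: B, N, H3)
L  (by R18: E1)

Yes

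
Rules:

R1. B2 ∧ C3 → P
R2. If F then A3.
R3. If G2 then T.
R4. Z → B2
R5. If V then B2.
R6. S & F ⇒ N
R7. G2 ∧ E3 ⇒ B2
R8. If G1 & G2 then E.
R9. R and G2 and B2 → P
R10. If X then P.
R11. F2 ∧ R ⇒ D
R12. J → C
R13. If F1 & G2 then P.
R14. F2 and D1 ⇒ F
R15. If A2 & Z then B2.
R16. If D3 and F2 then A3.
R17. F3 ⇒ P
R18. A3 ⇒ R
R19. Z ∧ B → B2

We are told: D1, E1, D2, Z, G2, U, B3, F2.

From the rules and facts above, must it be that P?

Yes

B2  (by R4: Z)
F  (by R14: F2, D1)
A3  (by R2: F)
R  (by R18: A3)
P  (by R9: R, G2, B2)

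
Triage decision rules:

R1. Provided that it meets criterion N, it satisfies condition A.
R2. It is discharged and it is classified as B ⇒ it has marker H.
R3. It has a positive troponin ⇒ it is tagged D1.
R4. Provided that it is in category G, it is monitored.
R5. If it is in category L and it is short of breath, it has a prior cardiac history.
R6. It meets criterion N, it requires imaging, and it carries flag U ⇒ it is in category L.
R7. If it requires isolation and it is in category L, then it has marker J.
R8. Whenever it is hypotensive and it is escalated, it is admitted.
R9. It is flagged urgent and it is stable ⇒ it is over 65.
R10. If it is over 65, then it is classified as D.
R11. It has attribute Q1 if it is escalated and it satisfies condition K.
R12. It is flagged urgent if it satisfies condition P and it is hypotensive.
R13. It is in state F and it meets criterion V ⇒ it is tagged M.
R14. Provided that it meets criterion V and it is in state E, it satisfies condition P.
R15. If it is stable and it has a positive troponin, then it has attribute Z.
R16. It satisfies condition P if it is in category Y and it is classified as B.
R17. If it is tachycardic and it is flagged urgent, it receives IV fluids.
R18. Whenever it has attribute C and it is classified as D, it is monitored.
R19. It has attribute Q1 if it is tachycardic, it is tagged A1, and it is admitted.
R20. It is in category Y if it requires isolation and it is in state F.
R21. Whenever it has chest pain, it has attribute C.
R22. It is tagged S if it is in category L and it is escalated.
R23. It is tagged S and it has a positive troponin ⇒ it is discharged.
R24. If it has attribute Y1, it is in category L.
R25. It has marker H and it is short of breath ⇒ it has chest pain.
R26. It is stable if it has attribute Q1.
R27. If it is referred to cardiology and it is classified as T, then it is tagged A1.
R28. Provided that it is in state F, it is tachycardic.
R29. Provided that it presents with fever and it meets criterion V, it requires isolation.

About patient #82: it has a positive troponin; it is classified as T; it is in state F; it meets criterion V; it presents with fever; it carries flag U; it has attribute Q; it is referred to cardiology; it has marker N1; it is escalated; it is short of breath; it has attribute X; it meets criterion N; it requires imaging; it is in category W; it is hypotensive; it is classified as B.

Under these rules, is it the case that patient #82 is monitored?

By R6 (it meets criterion N, it requires imaging, it carries flag U): it is in category L.
By R8 (it is hypotensive, it is escalated): it is admitted.
By R22 (it is in category L, it is escalated): it is tagged S.
By R23 (it is tagged S, it has a positive troponin): it is discharged.
By R27 (it is referred to cardiology, it is classified as T): it is tagged A1.
By R28 (it is in state F): it is tachycardic.
By R29 (it presents with fever, it meets criterion V): it requires isolation.
By R2 (it is discharged, it is classified as B): it has marker H.
By R19 (it is tachycardic, it is tagged A1, it is admitted): it has attribute Q1.
By R20 (it requires isolation, it is in state F): it is in category Y.
By R25 (it has marker H, it is short of breath): it has chest pain.
By R26 (it has attribute Q1): it is stable.
By R16 (it is in category Y, it is classified as B): it satisfies condition P.
By R21 (it has chest pain): it has attribute C.
By R12 (it satisfies condition P, it is hypotensive): it is flagged urgent.
By R9 (it is flagged urgent, it is stable): it is over 65.
By R10 (it is over 65): it is classified as D.
By R18 (it has attribute C, it is classified as D): it is monitored.

Yes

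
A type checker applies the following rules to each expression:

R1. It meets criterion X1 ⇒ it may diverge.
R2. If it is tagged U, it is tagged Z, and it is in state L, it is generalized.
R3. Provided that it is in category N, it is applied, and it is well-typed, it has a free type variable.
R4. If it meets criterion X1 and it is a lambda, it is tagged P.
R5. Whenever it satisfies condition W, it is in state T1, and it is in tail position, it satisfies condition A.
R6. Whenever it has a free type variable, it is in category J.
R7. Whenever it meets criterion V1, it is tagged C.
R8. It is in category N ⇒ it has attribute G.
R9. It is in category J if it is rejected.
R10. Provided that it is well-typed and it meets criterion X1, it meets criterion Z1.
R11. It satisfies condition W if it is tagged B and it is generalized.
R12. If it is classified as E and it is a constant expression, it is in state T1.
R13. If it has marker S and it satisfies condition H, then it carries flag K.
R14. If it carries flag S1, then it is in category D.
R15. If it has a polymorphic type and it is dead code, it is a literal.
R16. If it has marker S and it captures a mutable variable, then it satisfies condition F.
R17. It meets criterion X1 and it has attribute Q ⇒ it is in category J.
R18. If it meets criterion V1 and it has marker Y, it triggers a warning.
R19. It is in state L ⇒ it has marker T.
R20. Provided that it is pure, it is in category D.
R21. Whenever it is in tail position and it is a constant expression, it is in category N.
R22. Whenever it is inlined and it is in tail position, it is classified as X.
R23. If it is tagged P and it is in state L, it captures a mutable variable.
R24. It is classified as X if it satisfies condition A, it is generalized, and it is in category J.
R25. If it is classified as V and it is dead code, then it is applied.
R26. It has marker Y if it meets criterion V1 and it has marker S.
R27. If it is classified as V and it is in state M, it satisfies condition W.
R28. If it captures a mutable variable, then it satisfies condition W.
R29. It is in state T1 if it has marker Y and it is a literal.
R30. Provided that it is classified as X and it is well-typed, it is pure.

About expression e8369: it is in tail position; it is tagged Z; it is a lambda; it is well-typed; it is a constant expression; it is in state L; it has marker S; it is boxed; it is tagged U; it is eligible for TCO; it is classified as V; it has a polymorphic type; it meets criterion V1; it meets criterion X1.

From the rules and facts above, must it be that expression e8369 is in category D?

No

Forward chaining from the given facts derives: may diverge, is generalized, is tagged P, is tagged C, meets criterion Z1, has marker T, is in category N, captures a mutable variable, has marker Y, satisfies condition W, has attribute G, satisfies condition F, triggers a warning.
Rules concluding "it is in category D": R14 needs "it carries flag S1"; R20 needs "it is pure" — none of these are established.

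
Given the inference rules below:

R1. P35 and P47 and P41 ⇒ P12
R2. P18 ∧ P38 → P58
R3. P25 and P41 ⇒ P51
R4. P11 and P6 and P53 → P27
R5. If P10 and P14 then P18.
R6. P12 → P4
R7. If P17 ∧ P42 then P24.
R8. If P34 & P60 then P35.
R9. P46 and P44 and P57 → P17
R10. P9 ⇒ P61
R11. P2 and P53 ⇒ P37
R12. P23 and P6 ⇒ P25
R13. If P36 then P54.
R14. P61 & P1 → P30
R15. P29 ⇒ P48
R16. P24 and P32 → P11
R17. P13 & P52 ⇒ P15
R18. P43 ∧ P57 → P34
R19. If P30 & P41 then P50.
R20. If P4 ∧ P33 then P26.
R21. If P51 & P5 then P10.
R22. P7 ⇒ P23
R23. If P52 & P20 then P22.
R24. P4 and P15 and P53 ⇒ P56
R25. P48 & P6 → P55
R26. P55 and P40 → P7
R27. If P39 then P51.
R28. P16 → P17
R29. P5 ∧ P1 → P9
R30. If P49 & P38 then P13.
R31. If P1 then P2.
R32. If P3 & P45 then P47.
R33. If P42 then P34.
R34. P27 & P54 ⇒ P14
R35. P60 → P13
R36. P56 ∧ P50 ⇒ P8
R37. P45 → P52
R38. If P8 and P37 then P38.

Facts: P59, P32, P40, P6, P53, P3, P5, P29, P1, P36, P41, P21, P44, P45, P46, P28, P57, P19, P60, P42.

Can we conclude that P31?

No

Forward chaining from the given facts derives: P17, P54, P48, P55, P7, P9, P2, P47, P34, P13, P52, P24, P35, P61, P37, P30, P11, P15, P50, P23, P12, P27, P4, P25, P56, P14, P8, P38, P51, P10, P18, P58.
No rule has P31 as its conclusion, and it is not among the given facts.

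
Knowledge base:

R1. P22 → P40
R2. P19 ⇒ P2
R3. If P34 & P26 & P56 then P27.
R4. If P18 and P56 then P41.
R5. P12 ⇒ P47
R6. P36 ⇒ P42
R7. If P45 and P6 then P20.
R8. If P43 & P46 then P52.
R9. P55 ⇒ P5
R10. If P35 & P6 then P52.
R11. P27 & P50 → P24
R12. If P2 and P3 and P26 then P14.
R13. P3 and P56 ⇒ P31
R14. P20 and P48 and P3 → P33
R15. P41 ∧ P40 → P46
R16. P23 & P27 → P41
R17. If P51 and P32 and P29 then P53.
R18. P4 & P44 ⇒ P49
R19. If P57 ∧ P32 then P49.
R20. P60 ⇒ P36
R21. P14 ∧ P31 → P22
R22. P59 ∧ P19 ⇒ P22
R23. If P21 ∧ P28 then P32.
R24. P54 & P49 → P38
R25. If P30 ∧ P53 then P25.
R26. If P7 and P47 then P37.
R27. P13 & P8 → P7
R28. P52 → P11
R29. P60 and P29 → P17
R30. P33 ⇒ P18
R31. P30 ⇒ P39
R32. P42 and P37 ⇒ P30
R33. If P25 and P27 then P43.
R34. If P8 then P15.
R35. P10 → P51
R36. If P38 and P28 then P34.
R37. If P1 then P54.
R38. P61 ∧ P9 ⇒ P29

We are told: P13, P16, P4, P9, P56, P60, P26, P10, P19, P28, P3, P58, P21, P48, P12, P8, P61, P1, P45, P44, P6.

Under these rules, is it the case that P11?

P2  (by R2: P19)
P47  (by R5: P12)
P20  (by R7: P45, P6)
P14  (by R12: P2, P3, P26)
P31  (by R13: P3, P56)
P33  (by R14: P20, P48, P3)
P49  (by R18: P4, P44)
P36  (by R20: P60)
P22  (by R21: P14, P31)
P32  (by R23: P21, P28)
P7  (by R27: P13, P8)
P18  (by R30: P33)
P51  (by R35: P10)
P54  (by R37: P1)
P29  (by R38: P61, P9)
P40  (by R1: P22)
P41  (by R4: P18, P56)
P42  (by R6: P36)
P46  (by R15: P41, P40)
P53  (by R17: P51, P32, P29)
P38  (by R24: P54, P49)
P37  (by R26: P7, P47)
P30  (by R32: P42, P37)
P34  (by R36: P38, P28)
P27  (by R3: P34, P26, P56)
P25  (by R25: P30, P53)
P43  (by R33: P25, P27)
P52  (by R8: P43, P46)
P11  (by R28: P52)

Yes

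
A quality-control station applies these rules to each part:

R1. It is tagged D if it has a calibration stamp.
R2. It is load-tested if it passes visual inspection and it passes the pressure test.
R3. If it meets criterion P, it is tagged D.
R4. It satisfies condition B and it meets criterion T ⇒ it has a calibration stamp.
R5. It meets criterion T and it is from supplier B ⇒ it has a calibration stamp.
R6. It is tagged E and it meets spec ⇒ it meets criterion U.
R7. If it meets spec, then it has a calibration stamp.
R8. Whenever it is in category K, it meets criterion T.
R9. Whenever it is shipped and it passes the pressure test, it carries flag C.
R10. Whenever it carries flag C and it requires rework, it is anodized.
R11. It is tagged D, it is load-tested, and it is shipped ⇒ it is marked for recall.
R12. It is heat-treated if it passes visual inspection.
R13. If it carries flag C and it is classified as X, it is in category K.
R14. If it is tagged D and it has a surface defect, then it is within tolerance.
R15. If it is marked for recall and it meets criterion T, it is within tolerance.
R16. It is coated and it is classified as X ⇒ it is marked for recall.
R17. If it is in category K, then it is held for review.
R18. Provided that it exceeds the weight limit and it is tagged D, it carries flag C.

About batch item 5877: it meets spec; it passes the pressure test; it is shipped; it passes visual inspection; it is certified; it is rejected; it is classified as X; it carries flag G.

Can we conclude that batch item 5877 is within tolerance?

By R2 (it passes visual inspection, it passes the pressure test): it is load-tested.
By R7 (it meets spec): it has a calibration stamp.
By R9 (it is shipped, it passes the pressure test): it carries flag C.
By R13 (it carries flag C, it is classified as X): it is in category K.
By R1 (it has a calibration stamp): it is tagged D.
By R8 (it is in category K): it meets criterion T.
By R11 (it is tagged D, it is load-tested, it is shipped): it is marked for recall.
By R15 (it is marked for recall, it meets criterion T): it is within tolerance.

Yes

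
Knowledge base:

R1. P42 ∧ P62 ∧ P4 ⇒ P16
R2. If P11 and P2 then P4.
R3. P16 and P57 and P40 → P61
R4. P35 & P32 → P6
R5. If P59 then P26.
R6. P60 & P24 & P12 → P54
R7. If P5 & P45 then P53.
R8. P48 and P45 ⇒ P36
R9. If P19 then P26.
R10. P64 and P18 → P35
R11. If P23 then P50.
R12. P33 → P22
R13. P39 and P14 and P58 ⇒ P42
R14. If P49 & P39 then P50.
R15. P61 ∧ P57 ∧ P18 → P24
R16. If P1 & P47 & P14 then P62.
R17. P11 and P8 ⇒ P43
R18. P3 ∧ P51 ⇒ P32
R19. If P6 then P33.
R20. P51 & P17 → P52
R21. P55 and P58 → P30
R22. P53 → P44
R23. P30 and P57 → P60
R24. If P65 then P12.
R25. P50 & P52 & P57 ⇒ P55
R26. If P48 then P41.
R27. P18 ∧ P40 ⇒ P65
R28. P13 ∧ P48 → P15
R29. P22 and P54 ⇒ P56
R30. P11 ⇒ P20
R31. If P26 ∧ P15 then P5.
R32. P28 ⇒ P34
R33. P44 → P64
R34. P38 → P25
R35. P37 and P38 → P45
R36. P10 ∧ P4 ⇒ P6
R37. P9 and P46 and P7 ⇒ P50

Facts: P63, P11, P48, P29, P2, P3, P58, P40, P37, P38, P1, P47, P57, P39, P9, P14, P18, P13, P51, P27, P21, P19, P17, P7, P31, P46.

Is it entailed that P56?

Yes

P4  (by R2: P11, P2)
P26  (by R9: P19)
P42  (by R13: P39, P14, P58)
P62  (by R16: P1, P47, P14)
P32  (by R18: P3, P51)
P52  (by R20: P51, P17)
P65  (by R27: P18, P40)
P15  (by R28: P13, P48)
P5  (by R31: P26, P15)
P45  (by R35: P37, P38)
P50  (by R37: P9, P46, P7)
P16  (by R1: P42, P62, P4)
P61  (by R3: P16, P57, P40)
P53  (by R7: P5, P45)
P24  (by R15: P61, P57, P18)
P44  (by R22: P53)
P12  (by R24: P65)
P55  (by R25: P50, P52, P57)
P64  (by R33: P44)
P35  (by R10: P64, P18)
P30  (by R21: P55, P58)
P60  (by R23: P30, P57)
P6  (by R4: P35, P32)
P54  (by R6: P60, P24, P12)
P33  (by R19: P6)
P22  (by R12: P33)
P56  (by R29: P22, P54)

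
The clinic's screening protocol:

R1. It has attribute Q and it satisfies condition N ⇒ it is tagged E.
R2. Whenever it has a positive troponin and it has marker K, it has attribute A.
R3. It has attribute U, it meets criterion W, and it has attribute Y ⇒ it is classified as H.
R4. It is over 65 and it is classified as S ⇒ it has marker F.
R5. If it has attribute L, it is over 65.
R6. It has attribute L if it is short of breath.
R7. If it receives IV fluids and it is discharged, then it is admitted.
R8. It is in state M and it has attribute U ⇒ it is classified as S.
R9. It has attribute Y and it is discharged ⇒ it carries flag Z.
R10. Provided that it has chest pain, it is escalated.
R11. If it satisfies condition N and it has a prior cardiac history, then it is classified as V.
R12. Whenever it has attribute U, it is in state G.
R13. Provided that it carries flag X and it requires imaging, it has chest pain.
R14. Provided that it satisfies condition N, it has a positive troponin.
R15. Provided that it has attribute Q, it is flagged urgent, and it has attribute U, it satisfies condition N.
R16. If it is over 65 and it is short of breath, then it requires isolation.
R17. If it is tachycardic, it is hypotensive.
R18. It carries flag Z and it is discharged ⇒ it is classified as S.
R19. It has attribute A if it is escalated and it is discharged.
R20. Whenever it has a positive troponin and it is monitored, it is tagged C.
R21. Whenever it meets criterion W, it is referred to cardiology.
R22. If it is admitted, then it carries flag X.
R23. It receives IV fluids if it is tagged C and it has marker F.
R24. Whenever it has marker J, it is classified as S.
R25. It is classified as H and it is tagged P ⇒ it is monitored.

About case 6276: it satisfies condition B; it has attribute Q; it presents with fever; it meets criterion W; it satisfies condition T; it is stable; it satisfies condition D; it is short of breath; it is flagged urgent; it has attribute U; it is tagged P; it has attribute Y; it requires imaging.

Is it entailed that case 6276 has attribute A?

No

Forward chaining from the given facts derives: is classified as H, has attribute L, is in state G, satisfies condition N, is referred to cardiology, is monitored, is tagged E, is over 65, has a positive troponin, requires isolation, is tagged C.
Rules concluding "it has attribute A": R2 needs "it has marker K"; R19 needs "it is escalated" — none of these are established.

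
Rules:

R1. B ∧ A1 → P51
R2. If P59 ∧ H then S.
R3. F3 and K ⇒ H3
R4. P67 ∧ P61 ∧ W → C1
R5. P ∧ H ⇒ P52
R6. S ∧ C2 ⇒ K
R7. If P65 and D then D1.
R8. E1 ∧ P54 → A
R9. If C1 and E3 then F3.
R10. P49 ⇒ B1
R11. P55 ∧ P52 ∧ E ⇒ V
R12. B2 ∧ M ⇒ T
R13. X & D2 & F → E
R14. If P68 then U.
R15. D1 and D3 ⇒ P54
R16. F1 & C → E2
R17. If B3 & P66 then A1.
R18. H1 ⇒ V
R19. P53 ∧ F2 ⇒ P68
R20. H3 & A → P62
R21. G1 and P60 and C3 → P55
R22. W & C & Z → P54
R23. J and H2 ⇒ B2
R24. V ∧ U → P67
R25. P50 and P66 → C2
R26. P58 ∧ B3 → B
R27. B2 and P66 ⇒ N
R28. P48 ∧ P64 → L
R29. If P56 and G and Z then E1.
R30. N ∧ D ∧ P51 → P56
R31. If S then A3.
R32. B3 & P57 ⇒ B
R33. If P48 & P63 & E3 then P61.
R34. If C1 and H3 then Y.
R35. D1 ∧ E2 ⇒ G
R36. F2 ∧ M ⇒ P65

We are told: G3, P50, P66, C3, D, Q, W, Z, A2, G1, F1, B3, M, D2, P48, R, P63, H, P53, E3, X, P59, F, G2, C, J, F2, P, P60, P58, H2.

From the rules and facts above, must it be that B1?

No

Forward chaining from the given facts derives: S, P52, E, E2, A1, P68, P55, P54, B2, C2, B, N, A3, P61, P65, P51, K, D1, V, T, U, P67, P56, G, C1, F3, E1, H3, A, P62, Y.
The only rule concluding B1 is R10, which needs P49; that is never established.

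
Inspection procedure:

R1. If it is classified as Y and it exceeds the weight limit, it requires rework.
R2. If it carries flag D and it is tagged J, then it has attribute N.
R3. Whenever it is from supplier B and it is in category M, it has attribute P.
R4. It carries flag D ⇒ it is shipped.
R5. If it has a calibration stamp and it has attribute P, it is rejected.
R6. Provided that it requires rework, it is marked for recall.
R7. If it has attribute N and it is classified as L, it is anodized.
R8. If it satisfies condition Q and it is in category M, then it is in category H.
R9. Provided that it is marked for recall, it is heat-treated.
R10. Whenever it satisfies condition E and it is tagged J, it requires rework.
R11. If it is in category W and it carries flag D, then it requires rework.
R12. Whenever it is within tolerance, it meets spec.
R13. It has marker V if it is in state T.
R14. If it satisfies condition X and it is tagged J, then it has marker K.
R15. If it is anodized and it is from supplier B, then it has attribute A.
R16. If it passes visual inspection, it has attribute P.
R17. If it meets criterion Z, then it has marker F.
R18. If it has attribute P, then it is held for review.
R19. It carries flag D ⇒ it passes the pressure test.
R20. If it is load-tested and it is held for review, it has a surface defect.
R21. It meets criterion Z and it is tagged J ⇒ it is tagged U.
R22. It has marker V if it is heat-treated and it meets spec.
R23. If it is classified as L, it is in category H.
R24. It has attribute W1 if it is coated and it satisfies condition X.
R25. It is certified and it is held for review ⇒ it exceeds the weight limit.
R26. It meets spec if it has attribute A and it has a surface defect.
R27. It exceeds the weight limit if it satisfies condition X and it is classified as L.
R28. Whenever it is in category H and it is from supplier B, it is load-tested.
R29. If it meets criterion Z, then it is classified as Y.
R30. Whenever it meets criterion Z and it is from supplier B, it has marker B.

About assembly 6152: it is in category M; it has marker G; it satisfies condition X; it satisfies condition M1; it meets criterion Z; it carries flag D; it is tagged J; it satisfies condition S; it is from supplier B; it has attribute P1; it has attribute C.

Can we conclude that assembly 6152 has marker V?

Forward chaining from the given facts derives: has attribute N, has attribute P, is shipped, has marker K, has marker F, is held for review, passes the pressure test, is tagged U, is classified as Y, has marker B.
Rules concluding "it has marker V": R13 needs "it is in state T"; R22 needs "it is heat-treated" — none of these are established.

No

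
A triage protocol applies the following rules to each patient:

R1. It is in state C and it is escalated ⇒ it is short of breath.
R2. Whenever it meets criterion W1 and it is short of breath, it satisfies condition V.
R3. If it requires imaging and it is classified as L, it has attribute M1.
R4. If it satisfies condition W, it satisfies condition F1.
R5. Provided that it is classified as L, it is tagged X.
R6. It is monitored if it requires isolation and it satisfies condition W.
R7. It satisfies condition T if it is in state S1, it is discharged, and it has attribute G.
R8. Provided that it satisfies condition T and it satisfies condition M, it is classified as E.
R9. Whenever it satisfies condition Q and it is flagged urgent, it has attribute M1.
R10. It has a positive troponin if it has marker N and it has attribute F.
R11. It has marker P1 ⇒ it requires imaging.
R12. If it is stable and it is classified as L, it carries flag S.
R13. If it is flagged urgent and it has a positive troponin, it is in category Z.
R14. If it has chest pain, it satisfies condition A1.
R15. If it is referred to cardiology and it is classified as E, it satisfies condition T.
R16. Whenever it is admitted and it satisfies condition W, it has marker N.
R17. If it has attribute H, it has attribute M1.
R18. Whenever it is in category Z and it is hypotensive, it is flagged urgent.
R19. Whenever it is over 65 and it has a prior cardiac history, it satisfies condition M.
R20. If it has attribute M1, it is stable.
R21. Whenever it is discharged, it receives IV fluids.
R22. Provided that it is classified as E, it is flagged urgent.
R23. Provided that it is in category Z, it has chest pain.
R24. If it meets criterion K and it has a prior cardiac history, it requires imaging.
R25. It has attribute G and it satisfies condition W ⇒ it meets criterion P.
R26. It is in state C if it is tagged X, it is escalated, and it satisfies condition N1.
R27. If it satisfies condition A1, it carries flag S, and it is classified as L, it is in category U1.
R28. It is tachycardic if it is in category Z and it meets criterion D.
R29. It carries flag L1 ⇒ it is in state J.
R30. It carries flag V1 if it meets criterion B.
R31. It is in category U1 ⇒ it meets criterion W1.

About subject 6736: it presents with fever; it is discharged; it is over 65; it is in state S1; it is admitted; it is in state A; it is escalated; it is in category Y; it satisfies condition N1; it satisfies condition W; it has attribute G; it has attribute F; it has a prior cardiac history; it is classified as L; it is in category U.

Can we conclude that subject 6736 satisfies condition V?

No

Forward chaining from the given facts derives: satisfies condition F1, is tagged X, satisfies condition T, has marker N, satisfies condition M, receives IV fluids, meets criterion P, is in state C, is short of breath, is classified as E, has a positive troponin, is flagged urgent, is in category Z, has chest pain, satisfies condition A1.
The only rule concluding "it satisfies condition V" is R2, which needs "it meets criterion W1"; that is never established.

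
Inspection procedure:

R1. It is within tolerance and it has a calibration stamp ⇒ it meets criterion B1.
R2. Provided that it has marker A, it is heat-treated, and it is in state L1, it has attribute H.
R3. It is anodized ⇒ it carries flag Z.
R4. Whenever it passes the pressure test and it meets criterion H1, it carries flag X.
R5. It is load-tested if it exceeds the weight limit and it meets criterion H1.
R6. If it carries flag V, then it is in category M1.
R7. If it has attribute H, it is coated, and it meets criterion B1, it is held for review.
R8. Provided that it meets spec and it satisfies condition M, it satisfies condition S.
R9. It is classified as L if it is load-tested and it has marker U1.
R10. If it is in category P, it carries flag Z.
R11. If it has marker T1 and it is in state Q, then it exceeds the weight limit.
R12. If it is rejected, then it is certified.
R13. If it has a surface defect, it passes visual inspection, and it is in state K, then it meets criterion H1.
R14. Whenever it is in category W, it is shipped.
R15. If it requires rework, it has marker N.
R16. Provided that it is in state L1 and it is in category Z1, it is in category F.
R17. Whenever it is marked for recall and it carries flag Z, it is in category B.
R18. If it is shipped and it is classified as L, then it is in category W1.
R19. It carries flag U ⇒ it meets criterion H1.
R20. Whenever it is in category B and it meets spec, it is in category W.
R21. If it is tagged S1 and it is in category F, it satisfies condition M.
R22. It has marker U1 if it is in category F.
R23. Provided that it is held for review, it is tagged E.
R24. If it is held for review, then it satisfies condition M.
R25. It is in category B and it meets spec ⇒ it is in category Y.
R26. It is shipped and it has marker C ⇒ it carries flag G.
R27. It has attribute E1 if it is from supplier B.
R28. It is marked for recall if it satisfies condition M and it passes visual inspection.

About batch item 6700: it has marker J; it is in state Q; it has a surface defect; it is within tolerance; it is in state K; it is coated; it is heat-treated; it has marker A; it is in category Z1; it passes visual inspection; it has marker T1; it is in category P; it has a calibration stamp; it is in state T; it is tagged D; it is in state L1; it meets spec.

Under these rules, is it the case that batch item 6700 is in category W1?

By R1 (it is within tolerance, it has a calibration stamp): it meets criterion B1.
By R2 (it has marker A, it is heat-treated, it is in state L1): it has attribute H.
By R7 (it has attribute H, it is coated, it meets criterion B1): it is held for review.
By R10 (it is in category P): it carries flag Z.
By R11 (it has marker T1, it is in state Q): it exceeds the weight limit.
By R13 (it has a surface defect, it passes visual inspection, it is in state K): it meets criterion H1.
By R16 (it is in state L1, it is in category Z1): it is in category F.
By R22 (it is in category F): it has marker U1.
By R24 (it is held for review): it satisfies condition M.
By R28 (it satisfies condition M, it passes visual inspection): it is marked for recall.
By R5 (it exceeds the weight limit, it meets criterion H1): it is load-tested.
By R9 (it is load-tested, it has marker U1): it is classified as L.
By R17 (it is marked for recall, it carries flag Z): it is in category B.
By R20 (it is in category B, it meets spec): it is in category W.
By R14 (it is in category W): it is shipped.
By R18 (it is shipped, it is classified as L): it is in category W1.

Yes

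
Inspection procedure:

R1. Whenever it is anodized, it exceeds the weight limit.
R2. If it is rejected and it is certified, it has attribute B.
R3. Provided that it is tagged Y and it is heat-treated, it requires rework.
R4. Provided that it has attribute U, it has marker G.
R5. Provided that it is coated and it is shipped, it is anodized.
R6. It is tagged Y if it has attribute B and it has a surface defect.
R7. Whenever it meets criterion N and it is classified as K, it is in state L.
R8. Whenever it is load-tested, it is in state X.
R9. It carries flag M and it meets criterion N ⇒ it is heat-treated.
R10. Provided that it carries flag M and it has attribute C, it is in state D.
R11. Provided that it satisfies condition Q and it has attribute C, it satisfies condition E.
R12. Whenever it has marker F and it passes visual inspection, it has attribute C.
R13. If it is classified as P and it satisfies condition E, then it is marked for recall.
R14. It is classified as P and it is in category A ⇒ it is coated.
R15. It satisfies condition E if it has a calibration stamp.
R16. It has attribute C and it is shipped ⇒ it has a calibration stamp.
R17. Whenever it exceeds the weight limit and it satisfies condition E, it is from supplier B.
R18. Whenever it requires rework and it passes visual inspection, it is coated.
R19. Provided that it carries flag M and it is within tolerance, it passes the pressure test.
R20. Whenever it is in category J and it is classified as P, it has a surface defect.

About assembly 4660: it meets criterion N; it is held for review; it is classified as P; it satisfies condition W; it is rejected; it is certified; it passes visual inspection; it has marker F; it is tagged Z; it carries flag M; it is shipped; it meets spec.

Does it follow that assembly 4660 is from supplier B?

No

Forward chaining from the given facts derives: has attribute B, is heat-treated, has attribute C, has a calibration stamp, is in state D, satisfies condition E, is marked for recall.
The only rule concluding "it is from supplier B" is R17, which needs "it exceeds the weight limit"; that is never established.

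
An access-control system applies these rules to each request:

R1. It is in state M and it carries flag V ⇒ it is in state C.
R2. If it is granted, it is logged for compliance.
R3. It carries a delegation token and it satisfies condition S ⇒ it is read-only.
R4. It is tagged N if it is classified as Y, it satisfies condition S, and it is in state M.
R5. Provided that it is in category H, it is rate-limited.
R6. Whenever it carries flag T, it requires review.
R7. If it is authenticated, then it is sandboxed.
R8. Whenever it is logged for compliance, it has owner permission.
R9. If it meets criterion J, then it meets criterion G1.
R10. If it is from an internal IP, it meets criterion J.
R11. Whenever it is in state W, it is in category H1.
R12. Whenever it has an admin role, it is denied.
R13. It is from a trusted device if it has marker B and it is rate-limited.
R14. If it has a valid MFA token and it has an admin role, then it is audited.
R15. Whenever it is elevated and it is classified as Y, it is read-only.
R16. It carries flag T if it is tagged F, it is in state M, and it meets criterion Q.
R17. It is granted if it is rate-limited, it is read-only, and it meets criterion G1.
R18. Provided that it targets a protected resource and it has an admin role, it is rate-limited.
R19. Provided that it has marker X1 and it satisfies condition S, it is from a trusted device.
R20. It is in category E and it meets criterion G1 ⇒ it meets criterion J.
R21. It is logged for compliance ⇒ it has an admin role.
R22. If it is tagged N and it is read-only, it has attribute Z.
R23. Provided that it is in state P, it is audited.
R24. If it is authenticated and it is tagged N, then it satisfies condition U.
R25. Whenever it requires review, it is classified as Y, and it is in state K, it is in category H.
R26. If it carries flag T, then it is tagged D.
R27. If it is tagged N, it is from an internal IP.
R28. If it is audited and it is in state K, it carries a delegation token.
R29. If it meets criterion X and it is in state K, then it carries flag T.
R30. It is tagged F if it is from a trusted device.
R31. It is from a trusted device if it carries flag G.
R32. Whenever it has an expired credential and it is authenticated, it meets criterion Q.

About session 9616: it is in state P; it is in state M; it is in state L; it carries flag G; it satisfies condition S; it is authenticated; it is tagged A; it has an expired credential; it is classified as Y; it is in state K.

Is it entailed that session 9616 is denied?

Yes

By R4 (it is classified as Y, it satisfies condition S, it is in state M): it is tagged N.
By R23 (it is in state P): it is audited.
By R27 (it is tagged N): it is from an internal IP.
By R28 (it is audited, it is in state K): it carries a delegation token.
By R31 (it carries flag G): it is from a trusted device.
By R32 (it has an expired credential, it is authenticated): it meets criterion Q.
By R3 (it carries a delegation token, it satisfies condition S): it is read-only.
By R10 (it is from an internal IP): it meets criterion J.
By R30 (it is from a trusted device): it is tagged F.
By R9 (it meets criterion J): it meets criterion G1.
By R16 (it is tagged F, it is in state M, it meets criterion Q): it carries flag T.
By R6 (it carries flag T): it requires review.
By R25 (it requires review, it is classified as Y, it is in state K): it is in category H.
By R5 (it is in category H): it is rate-limited.
By R17 (it is rate-limited, it is read-only, it meets criterion G1): it is granted.
By R2 (it is granted): it is logged for compliance.
By R21 (it is logged for compliance): it has an admin role.
By R12 (it has an admin role): it is denied.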